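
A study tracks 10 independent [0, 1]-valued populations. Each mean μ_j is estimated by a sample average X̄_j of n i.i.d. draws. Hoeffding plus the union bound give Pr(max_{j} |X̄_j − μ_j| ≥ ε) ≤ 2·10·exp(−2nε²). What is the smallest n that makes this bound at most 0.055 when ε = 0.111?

Need 2·10·exp(−2nε²) ≤ 0.055, i.e. exp(−2nε²) ≤ 0.055/20.
So 2nε² ≥ ln(20/0.055) = 5.896154.
Hence n ≥ 5.896154/(2·0.111²) = 239.273.
The smallest integer n is 240.

240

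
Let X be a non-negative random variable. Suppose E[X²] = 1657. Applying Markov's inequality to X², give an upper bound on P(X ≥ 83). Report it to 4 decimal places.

0.2405

Since X ≥ 0, the event {X ≥ 83} is the same as {X² ≥ 6889}.
Markov's inequality applied to X² gives P(X² ≥ 6889) ≤ E[X²]/6889 = 1657/6889 = 0.2405.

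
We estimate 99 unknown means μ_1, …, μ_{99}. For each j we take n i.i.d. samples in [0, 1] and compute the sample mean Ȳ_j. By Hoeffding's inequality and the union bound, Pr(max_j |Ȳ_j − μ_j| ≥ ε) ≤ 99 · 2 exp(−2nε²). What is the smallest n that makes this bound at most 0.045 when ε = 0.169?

147

Need 2·99·exp(−2nε²) ≤ 0.045, i.e. exp(−2nε²) ≤ 0.045/198.
So 2nε² ≥ ln(198/0.045) = 8.389360.
Hence n ≥ 8.389360/(2·0.169²) = 146.867.
The smallest integer n is 147.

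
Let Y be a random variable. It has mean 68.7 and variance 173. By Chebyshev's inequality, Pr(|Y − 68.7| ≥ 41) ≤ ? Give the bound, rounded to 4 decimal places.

0.1029

Chebyshev: Pr(|Y − μ| ≥ t) ≤ Var(Y)/t².
Bound = 173 / 1681 = 0.1029.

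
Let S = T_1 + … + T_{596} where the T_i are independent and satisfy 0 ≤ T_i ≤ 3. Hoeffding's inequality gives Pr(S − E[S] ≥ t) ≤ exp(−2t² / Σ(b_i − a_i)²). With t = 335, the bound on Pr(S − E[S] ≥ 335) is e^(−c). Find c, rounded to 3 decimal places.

41.844

Σ(b_i − a_i)² = 596·(3)² = 5364.
c = 2t²/5364 = 2·335²/5364 = 41.8438.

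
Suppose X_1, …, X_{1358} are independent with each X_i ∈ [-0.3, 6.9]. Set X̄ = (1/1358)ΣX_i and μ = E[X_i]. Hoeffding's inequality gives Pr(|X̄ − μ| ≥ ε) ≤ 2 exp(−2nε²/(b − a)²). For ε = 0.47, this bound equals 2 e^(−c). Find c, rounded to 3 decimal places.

11.573

c = 2nε²/(b − a)² = 2·1358·0.47² / 7.2² = 11.5734.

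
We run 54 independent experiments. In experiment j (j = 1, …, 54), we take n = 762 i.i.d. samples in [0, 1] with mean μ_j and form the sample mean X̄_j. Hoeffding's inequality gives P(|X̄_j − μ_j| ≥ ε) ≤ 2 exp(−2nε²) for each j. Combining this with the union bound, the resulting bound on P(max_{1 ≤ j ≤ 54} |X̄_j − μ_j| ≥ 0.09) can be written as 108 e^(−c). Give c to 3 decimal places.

Union bound over the 54 events: P(max_{1 ≤ j ≤ 54} |X̄_j − μ_j| ≥ 0.09) ≤ 54·2·exp(−2nε²) = 108 exp(−2·762·0.09²).
So c = 2·762·0.09² = 12.3444.

12.344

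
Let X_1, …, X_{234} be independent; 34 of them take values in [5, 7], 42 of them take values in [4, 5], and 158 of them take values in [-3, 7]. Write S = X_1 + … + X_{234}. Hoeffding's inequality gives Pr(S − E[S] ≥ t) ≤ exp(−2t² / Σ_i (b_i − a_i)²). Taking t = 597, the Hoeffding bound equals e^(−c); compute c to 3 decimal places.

44.612

Σ(b_i − a_i)² = 34·2² + 42·1² + 158·10² = 15978.
c = 2t² / 15978 = 2·597² / 15978 = 44.6125.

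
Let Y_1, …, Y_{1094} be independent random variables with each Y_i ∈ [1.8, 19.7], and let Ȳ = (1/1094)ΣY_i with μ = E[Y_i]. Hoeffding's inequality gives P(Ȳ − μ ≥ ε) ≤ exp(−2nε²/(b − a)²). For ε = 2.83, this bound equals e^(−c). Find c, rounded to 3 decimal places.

c = 2nε²/(b − a)² = 2·1094·2.83² / 17.9² = 54.6908.

54.691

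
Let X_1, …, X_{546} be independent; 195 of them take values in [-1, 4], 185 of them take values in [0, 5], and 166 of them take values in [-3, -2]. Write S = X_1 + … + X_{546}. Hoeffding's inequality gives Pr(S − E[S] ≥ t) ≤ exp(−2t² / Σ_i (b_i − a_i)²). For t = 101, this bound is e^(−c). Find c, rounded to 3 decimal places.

Σ(b_i − a_i)² = 195·5² + 185·5² + 166·1² = 9666.
c = 2t² / 9666 = 2·101² / 9666 = 2.1107.

2.111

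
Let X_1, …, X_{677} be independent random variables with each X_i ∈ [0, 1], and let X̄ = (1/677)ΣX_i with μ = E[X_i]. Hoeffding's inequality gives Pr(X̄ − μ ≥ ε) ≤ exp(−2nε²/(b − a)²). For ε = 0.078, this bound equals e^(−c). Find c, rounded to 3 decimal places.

8.238

c = 2nε²/(b − a)² = 2·677·0.078² / 1² = 8.2377.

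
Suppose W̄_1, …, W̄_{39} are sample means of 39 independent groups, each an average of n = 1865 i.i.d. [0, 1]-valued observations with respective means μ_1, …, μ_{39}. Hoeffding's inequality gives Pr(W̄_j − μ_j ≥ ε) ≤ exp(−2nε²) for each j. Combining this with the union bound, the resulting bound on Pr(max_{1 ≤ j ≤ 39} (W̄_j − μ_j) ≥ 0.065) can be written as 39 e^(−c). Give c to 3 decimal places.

Union bound over the 39 events: Pr(max_{1 ≤ j ≤ 39} (W̄_j − μ_j) ≥ 0.065) ≤ 39·exp(−2nε²) = 39 exp(−2·1865·0.065²).
So c = 2·1865·0.065² = 15.7592.

15.759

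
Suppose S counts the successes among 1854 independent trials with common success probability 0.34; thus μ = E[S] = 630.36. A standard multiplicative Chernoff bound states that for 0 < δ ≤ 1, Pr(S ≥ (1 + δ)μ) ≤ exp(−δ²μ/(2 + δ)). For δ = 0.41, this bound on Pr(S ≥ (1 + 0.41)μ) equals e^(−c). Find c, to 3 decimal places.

43.968

c = δ²μ/(2 + δ) = 0.41²·630.36/(2 + 0.41) = 43.9683.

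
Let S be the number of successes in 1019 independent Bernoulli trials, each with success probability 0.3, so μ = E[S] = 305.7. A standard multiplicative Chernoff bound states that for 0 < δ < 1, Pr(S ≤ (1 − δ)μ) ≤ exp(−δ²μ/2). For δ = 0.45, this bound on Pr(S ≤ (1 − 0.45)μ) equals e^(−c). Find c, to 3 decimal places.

30.952

c = δ²μ/2 = 0.45²·305.7/2 = 30.9521.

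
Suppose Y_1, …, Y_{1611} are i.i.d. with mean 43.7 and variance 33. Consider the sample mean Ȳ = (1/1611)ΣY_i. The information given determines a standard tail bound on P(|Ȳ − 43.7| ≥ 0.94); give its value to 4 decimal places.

With mean and variance of each term known, Chebyshev's inequality bounds the deviation of the sum (or sample mean).
Var(Ȳ) = Var(Y_i)/n = 33/1611 = 0.020484.
Chebyshev: P(|Ȳ − 43.7| ≥ 0.94) ≤ Var(Ȳ)/(0.94)² = 33/(1611·0.94²) = 0.0232.

0.0232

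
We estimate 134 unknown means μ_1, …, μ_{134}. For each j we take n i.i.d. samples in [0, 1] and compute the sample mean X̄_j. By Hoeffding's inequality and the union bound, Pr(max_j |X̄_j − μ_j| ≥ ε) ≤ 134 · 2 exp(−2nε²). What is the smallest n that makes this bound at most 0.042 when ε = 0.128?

268

Need 2·134·exp(−2nε²) ≤ 0.042, i.e. exp(−2nε²) ≤ 0.042/268.
So 2nε² ≥ ln(268/0.042) = 8.761073.
Hence n ≥ 8.761073/(2·0.128²) = 267.367.
The smallest integer n is 268.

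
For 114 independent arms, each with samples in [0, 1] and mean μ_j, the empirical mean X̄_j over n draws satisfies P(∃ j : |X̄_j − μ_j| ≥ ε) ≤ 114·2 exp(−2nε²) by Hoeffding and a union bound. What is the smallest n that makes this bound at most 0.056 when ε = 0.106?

Need 2·114·exp(−2nε²) ≤ 0.056, i.e. exp(−2nε²) ≤ 0.056/228.
So 2nε² ≥ ln(228/0.056) = 8.311749.
Hence n ≥ 8.311749/(2·0.106²) = 369.871.
The smallest integer n is 370.

370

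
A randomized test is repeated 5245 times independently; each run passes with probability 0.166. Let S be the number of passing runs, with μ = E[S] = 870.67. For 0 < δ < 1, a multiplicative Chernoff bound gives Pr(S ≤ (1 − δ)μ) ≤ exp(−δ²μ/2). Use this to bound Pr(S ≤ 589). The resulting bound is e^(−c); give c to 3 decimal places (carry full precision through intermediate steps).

45.561

Write 589 = (1 − δ)μ, so δ = 1 − 589/870.67 = 0.3235095…
Then the exponent is δ²μ/2 = (μ − 589)²/(2μ) = 45.561458.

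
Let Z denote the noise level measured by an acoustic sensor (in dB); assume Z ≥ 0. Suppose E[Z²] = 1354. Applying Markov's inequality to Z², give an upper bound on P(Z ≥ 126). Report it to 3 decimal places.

0.085

Since Z ≥ 0, the event {Z ≥ 126} is the same as {Z² ≥ 15876}.
Markov's inequality applied to Z² gives P(Z² ≥ 15876) ≤ E[Z²]/15876 = 1354/15876 = 0.0853.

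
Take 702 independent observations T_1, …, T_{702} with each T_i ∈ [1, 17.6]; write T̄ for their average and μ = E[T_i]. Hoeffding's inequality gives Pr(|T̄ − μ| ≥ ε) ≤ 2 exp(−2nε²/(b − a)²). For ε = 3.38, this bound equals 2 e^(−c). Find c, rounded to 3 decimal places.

58.208

c = 2nε²/(b − a)² = 2·702·3.38² / 16.6² = 58.2082.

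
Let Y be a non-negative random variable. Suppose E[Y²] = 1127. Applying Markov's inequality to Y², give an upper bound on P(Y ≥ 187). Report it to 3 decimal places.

Since Y ≥ 0, the event {Y ≥ 187} is the same as {Y² ≥ 34969}.
Markov's inequality applied to Y² gives P(Y² ≥ 34969) ≤ E[Y²]/34969 = 1127/34969 = 0.0322.

0.032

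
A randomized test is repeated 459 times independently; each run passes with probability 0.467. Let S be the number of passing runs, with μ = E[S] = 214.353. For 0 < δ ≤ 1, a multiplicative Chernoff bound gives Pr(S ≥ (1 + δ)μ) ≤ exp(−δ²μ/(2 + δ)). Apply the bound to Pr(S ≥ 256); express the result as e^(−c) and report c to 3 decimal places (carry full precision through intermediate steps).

Write 256 = (1 + δ)μ, so δ = 256/214.353 − 1 = 0.1942917…
Then the exponent is δ²μ/(2 + δ) = (256 − μ)² / (μ·(2 + δ)) = 3.687598.

3.688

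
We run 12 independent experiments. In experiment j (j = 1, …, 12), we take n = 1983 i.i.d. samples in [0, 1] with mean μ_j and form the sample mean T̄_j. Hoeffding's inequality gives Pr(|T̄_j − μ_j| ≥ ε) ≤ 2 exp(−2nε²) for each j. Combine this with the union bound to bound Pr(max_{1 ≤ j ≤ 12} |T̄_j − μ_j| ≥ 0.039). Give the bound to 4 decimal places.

Per-experiment Hoeffding bound: 2·exp(−2·1983·0.039²) = 2·exp(−6.03229) = 0.0048.
Union bound over 12 events: 12·0.0048 = 0.05760.

0.0576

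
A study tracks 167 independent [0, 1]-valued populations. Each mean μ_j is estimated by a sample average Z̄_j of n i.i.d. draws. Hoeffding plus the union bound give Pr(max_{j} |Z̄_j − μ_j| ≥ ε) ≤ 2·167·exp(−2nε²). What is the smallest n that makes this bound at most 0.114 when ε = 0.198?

Need 2·167·exp(−2nε²) ≤ 0.114, i.e. exp(−2nε²) ≤ 0.114/334.
So 2nε² ≥ ln(334/0.114) = 7.982698.
Hence n ≥ 7.982698/(2·0.198²) = 101.810.
The smallest integer n is 102.

102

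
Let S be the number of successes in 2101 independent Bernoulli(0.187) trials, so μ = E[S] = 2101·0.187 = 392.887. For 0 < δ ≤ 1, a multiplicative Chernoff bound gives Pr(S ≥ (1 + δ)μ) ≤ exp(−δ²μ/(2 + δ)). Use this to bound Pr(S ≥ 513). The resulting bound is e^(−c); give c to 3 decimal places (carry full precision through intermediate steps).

15.926

Write 513 = (1 + δ)μ, so δ = 513/392.887 − 1 = 0.3057189…
Then the exponent is δ²μ/(2 + δ) = (513 − μ)² / (μ·(2 + δ)) = 15.925974.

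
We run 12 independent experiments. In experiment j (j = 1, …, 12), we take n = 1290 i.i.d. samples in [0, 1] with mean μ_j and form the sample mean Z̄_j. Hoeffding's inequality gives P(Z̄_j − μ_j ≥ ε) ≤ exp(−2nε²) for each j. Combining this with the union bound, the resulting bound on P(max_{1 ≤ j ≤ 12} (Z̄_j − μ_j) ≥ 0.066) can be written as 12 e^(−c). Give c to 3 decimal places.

11.238

Union bound over the 12 events: P(max_{1 ≤ j ≤ 12} (Z̄_j − μ_j) ≥ 0.066) ≤ 12·exp(−2nε²) = 12 exp(−2·1290·0.066²).
So c = 2·1290·0.066² = 11.2385.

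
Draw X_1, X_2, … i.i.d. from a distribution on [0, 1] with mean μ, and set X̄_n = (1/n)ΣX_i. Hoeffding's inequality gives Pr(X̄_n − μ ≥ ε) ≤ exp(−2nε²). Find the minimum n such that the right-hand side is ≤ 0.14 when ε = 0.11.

Require exp(−2nε²) ≤ 0.14, i.e. 2nε² ≥ ln(1/0.14) = 1.966113.
So n ≥ 1.966113 / (2·0.11²) = 81.244.
The smallest integer n is 82.

82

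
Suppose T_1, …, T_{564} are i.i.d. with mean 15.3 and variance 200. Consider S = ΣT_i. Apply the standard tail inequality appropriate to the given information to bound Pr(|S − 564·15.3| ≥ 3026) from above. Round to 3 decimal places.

With mean and variance of each term known, Chebyshev's inequality bounds the deviation of the sum (or sample mean).
Var(S) = n·Var(T_i) = 564·200 = 112800.
Chebyshev: Pr(|S − 564·15.3| ≥ 3026) ≤ Var(S)/3026² = 112800/9156676 = 0.0123.

0.012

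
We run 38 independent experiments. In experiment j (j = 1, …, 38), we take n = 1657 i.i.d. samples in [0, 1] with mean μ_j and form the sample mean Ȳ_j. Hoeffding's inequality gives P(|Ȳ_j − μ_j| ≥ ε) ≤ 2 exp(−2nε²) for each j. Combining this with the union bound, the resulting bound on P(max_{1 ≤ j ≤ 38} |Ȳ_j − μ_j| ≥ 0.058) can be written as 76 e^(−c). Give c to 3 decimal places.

11.148

Union bound over the 38 events: P(max_{1 ≤ j ≤ 38} |Ȳ_j − μ_j| ≥ 0.058) ≤ 38·2·exp(−2nε²) = 76 exp(−2·1657·0.058²).
So c = 2·1657·0.058² = 11.1483.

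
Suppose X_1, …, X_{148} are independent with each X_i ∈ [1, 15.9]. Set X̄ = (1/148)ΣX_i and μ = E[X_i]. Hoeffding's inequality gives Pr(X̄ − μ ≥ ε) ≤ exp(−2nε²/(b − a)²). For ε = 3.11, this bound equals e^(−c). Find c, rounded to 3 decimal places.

c = 2nε²/(b − a)² = 2·148·3.11² / 14.9² = 12.8956.

12.896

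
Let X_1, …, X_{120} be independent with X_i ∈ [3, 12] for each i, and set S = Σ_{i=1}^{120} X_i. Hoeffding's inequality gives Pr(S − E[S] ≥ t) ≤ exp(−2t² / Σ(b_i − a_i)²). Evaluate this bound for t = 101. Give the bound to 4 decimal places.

0.1226

Σ(b_i − a_i)² = 120·(9)² = 9720.
Exponent = 2·101²/9720 = 2.0990.
Bound = exp(−2.0990) = 0.12258.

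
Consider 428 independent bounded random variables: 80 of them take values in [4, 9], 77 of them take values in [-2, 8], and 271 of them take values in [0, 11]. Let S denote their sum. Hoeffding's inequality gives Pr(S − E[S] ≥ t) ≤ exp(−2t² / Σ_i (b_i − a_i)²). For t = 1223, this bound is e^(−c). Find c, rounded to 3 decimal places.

70.402

Σ(b_i − a_i)² = 80·5² + 77·10² + 271·11² = 42491.
c = 2t² / 42491 = 2·1223² / 42491 = 70.4022.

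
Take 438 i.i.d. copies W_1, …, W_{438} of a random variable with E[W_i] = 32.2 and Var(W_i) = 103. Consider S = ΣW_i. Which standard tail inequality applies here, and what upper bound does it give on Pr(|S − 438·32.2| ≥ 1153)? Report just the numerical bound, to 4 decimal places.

With mean and variance of each term known, Chebyshev's inequality bounds the deviation of the sum (or sample mean).
Var(S) = n·Var(W_i) = 438·103 = 45114.
Chebyshev: Pr(|S − 438·32.2| ≥ 1153) ≤ Var(S)/1153² = 45114/1329409 = 0.0339.

0.0339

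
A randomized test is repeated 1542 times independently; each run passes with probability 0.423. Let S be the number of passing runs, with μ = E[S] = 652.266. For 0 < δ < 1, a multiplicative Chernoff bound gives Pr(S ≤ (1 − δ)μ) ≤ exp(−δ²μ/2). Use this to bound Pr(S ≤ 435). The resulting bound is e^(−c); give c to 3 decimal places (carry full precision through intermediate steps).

Write 435 = (1 − δ)μ, so δ = 1 − 435/652.266 = 0.3330942…
Then the exponent is δ²μ/2 = (μ − 435)²/(2μ) = 36.185019.

36.185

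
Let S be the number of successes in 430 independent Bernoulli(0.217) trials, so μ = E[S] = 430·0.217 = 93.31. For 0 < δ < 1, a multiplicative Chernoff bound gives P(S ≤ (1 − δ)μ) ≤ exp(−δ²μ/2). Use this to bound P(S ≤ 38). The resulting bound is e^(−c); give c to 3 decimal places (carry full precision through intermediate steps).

16.393

Write 38 = (1 − δ)μ, so δ = 1 − 38/93.31 = 0.5927553…
Then the exponent is δ²μ/2 = (μ − 38)²/(2μ) = 16.392649.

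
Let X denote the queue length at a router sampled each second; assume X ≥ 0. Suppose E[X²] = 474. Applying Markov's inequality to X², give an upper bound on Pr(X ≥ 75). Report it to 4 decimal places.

Since X ≥ 0, the event {X ≥ 75} is the same as {X² ≥ 5625}.
Markov's inequality applied to X² gives Pr(X² ≥ 5625) ≤ E[X²]/5625 = 474/5625 = 0.0843.

0.0843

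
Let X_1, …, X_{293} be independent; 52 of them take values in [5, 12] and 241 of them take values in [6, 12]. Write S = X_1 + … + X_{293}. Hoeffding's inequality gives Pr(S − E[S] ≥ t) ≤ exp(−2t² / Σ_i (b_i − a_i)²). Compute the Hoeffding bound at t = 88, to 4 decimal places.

Σ(b_i − a_i)² = 52·7² + 241·6² = 11224.
Exponent = 2·88² / 11224 = 1.37990.
Bound = exp(−1.37990) = 0.25160.

0.2516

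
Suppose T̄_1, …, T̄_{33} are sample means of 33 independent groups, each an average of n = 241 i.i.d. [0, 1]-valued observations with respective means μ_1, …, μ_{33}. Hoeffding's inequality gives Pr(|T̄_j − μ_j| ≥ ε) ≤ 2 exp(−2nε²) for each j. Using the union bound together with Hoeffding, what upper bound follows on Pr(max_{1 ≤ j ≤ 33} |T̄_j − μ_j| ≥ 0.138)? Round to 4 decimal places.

0.0068

Per-experiment Hoeffding bound: 2·exp(−2·241·0.138²) = 2·exp(−9.17921) = 0.00020632.
Union bound over 33 events: 33·0.00020632 = 0.00681.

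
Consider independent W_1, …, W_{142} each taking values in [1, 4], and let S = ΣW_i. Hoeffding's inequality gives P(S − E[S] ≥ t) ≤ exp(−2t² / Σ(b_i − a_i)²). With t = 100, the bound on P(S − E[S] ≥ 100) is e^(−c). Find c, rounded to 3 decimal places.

Σ(b_i − a_i)² = 142·(3)² = 1278.
c = 2t²/1278 = 2·100²/1278 = 15.6495.

15.649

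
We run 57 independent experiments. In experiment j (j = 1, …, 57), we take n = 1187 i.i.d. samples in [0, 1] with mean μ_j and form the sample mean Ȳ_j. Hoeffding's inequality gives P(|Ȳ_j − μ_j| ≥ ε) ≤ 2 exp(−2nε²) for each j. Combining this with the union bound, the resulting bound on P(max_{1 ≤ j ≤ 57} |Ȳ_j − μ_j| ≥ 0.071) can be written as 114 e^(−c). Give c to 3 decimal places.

11.967

Union bound over the 57 events: P(max_{1 ≤ j ≤ 57} |Ȳ_j − μ_j| ≥ 0.071) ≤ 57·2·exp(−2nε²) = 114 exp(−2·1187·0.071²).
So c = 2·1187·0.071² = 11.9673.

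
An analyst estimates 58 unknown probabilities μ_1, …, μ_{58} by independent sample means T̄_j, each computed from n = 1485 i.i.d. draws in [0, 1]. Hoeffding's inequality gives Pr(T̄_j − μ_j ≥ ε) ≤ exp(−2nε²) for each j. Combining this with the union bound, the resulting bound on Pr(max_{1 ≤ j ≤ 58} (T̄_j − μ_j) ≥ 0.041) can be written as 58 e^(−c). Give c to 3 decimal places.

Union bound over the 58 events: Pr(max_{1 ≤ j ≤ 58} (T̄_j − μ_j) ≥ 0.041) ≤ 58·exp(−2nε²) = 58 exp(−2·1485·0.041²).
So c = 2·1485·0.041² = 4.9926.

4.993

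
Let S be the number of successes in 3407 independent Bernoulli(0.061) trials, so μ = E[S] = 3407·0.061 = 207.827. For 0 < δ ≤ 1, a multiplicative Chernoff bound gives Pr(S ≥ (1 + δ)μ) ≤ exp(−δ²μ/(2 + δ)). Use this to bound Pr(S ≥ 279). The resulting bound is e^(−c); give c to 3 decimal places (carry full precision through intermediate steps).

10.405

Write 279 = (1 + δ)μ, so δ = 279/207.827 − 1 = 0.3424627…
Then the exponent is δ²μ/(2 + δ) = (279 − μ)² / (μ·(2 + δ)) = 10.405331.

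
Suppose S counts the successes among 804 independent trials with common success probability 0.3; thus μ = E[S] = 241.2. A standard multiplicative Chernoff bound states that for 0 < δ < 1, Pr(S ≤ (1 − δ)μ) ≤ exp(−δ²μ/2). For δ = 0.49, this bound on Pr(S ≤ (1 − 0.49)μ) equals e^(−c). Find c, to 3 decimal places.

28.956

c = δ²μ/2 = 0.49²·241.2/2 = 28.9561.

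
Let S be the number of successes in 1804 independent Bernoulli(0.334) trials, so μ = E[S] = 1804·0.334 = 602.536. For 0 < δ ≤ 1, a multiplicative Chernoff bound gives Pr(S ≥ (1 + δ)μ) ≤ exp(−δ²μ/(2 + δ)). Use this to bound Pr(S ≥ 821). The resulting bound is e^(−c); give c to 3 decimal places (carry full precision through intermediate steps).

33.527

Write 821 = (1 + δ)μ, so δ = 821/602.536 − 1 = 0.3625742…
Then the exponent is δ²μ/(2 + δ) = (821 − μ)² / (μ·(2 + δ)) = 33.526739.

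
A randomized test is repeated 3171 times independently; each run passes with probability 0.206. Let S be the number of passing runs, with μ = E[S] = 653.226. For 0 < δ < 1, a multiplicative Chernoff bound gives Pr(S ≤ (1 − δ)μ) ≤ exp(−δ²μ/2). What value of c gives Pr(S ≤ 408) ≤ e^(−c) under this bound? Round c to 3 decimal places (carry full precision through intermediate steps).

46.030

Write 408 = (1 − δ)μ, so δ = 1 − 408/653.226 = 0.3754076…
Then the exponent is δ²μ/2 = (μ − 408)²/(2μ) = 46.029851.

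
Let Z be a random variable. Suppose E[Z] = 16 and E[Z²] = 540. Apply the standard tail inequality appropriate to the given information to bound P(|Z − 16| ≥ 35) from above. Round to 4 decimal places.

0.2318

The first two moments determine the variance, so Chebyshev's inequality is the sharpest standard bound available.
Var(Z) = E[Z²] − (E[Z])² = 540 − 256 = 284.
Chebyshev's inequality: P(|Z − μ| ≥ t) ≤ Var(Z)/t² = 284/1225 = 0.2318.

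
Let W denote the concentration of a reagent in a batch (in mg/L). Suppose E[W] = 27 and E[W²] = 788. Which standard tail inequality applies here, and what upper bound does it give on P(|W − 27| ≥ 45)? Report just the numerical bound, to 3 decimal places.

The first two moments determine the variance, so Chebyshev's inequality is the sharpest standard bound available.
Var(W) = E[W²] − (E[W])² = 788 − 729 = 59.
Chebyshev's inequality: P(|W − μ| ≥ t) ≤ Var(W)/t² = 59/2025 = 0.0291.

0.029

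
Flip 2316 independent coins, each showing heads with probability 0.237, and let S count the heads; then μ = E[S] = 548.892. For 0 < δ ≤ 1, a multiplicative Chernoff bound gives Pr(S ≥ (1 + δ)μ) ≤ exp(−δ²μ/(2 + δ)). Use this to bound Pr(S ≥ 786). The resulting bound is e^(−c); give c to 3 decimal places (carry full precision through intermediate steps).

Write 786 = (1 + δ)μ, so δ = 786/548.892 − 1 = 0.4319757…
Then the exponent is δ²μ/(2 + δ) = (786 − μ)² / (μ·(2 + δ)) = 42.115919.

42.116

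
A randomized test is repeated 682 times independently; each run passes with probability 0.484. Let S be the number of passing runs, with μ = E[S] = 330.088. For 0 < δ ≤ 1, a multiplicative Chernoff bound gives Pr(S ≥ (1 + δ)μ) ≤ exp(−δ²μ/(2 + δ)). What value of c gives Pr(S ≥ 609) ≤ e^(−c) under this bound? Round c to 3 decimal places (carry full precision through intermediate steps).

Write 609 = (1 + δ)μ, so δ = 609/330.088 − 1 = 0.8449626…
Then the exponent is δ²μ/(2 + δ) = (609 − μ)² / (μ·(2 + δ)) = 82.837715.

82.838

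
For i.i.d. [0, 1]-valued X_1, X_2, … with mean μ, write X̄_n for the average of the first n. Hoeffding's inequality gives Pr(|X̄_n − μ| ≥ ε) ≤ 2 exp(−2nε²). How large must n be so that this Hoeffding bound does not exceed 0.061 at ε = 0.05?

699

Require 2·exp(−2nε²) ≤ 0.061, i.e. 2nε² ≥ ln(2/0.061) = 3.490029.
So n ≥ 3.490029 / (2·0.05²) = 698.006.
The smallest integer n is 699.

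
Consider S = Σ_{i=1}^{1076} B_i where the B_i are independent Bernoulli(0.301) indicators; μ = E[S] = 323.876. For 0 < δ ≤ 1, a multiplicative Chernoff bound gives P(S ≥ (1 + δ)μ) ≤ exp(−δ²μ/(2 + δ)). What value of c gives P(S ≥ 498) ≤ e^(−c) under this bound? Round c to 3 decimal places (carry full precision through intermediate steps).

36.890

Write 498 = (1 + δ)μ, so δ = 498/323.876 − 1 = 0.5376255…
Then the exponent is δ²μ/(2 + δ) = (498 − μ)² / (μ·(2 + δ)) = 36.890197.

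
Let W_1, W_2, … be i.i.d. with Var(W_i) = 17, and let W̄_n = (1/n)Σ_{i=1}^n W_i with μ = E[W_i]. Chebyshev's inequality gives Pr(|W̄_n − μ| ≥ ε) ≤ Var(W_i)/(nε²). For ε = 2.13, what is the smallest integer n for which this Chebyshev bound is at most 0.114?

33

Require 17/(n·2.13²) ≤ 0.114, i.e. n ≥ 17/(0.114·2.13²) = 32.869.
The smallest integer n is 33.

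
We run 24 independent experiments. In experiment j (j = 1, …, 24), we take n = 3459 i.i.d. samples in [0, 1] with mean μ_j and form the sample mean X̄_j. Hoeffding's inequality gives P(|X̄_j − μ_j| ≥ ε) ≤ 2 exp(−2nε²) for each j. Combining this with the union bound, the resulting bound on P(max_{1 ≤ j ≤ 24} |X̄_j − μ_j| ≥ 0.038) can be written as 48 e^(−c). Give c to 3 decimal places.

9.990

Union bound over the 24 events: P(max_{1 ≤ j ≤ 24} |X̄_j − μ_j| ≥ 0.038) ≤ 24·2·exp(−2nε²) = 48 exp(−2·3459·0.038²).
So c = 2·3459·0.038² = 9.9896.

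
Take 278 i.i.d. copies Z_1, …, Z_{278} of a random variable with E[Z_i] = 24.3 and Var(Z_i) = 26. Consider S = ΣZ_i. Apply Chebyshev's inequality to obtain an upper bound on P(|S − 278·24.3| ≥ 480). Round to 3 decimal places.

0.031

Var(S) = n·Var(Z_i) = 278·26 = 7228.
Chebyshev: P(|S − 278·24.3| ≥ 480) ≤ Var(S)/480² = 7228/230400 = 0.0314.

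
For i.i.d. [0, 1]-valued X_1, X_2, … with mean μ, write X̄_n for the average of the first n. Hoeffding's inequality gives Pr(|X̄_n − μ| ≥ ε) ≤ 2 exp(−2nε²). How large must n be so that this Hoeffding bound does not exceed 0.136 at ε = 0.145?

64

Require 2·exp(−2nε²) ≤ 0.136, i.e. 2nε² ≥ ln(2/0.136) = 2.688248.
So n ≥ 2.688248 / (2·0.145²) = 63.930.
The smallest integer n is 64.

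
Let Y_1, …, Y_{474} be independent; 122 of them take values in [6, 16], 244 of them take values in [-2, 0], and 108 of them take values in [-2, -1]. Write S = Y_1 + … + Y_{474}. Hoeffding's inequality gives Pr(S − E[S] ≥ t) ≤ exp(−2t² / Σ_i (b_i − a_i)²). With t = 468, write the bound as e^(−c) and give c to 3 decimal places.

Σ(b_i − a_i)² = 122·10² + 244·2² + 108·1² = 13284.
c = 2t² / 13284 = 2·468² / 13284 = 32.9756.

32.976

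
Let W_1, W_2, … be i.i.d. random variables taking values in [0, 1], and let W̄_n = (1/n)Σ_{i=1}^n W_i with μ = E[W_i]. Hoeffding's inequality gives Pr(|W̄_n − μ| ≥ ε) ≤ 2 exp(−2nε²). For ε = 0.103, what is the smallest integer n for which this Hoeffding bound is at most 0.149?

Require 2·exp(−2nε²) ≤ 0.149, i.e. 2nε² ≥ ln(2/0.149) = 2.596956.
So n ≥ 2.596956 / (2·0.103²) = 122.394.
The smallest integer n is 123.

123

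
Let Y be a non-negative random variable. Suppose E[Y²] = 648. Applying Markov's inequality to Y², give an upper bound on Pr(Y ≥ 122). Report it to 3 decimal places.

Since Y ≥ 0, the event {Y ≥ 122} is the same as {Y² ≥ 14884}.
Markov's inequality applied to Y² gives Pr(Y² ≥ 14884) ≤ E[Y²]/14884 = 648/14884 = 0.0435.

0.044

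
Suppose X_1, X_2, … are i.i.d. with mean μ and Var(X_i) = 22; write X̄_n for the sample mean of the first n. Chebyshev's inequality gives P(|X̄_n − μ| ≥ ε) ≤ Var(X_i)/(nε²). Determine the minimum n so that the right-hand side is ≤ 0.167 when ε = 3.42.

12

Require 22/(n·3.42²) ≤ 0.167, i.e. n ≥ 22/(0.167·3.42²) = 11.263.
The smallest integer n is 12.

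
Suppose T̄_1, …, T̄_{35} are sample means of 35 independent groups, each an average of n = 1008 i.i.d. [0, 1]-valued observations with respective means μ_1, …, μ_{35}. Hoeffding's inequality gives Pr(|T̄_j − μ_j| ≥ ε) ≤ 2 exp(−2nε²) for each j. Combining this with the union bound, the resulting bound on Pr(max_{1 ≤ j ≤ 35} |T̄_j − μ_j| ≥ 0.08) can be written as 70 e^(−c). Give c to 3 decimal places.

12.902

Union bound over the 35 events: Pr(max_{1 ≤ j ≤ 35} |T̄_j − μ_j| ≥ 0.08) ≤ 35·2·exp(−2nε²) = 70 exp(−2·1008·0.08²).
So c = 2·1008·0.08² = 12.9024.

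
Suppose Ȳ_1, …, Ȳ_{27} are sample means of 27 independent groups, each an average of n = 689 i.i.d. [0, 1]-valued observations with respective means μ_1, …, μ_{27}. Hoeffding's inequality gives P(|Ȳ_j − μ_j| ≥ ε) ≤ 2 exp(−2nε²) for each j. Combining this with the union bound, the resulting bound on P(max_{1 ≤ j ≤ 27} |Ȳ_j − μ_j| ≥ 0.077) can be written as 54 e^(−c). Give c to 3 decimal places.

8.170

Union bound over the 27 events: P(max_{1 ≤ j ≤ 27} |Ȳ_j − μ_j| ≥ 0.077) ≤ 27·2·exp(−2nε²) = 54 exp(−2·689·0.077²).
So c = 2·689·0.077² = 8.1702.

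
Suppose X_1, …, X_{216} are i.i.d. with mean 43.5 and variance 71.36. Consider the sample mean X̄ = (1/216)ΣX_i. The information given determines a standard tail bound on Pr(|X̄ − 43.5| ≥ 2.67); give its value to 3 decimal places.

0.046

With mean and variance of each term known, Chebyshev's inequality bounds the deviation of the sum (or sample mean).
Var(X̄) = Var(X_i)/n = 71.36/216 = 0.33037.
Chebyshev: Pr(|X̄ − 43.5| ≥ 2.67) ≤ Var(X̄)/(2.67)² = 71.36/(216·2.67²) = 0.0463.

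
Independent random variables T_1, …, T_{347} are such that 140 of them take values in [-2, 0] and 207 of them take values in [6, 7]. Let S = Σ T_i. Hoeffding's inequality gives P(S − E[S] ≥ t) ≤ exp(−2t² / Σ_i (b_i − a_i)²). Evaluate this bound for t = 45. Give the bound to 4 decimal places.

Σ(b_i − a_i)² = 140·2² + 207·1² = 767.
Exponent = 2·45² / 767 = 5.28031.
Bound = exp(−5.28031) = 0.00509.

0.0051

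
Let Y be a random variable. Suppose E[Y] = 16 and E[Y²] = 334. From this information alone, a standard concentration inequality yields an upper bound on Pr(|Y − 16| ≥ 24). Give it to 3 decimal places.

The first two moments determine the variance, so Chebyshev's inequality is the sharpest standard bound available.
Var(Y) = E[Y²] − (E[Y])² = 334 − 256 = 78.
Chebyshev's inequality: Pr(|Y − μ| ≥ t) ≤ Var(Y)/t² = 78/576 = 0.1354.

0.135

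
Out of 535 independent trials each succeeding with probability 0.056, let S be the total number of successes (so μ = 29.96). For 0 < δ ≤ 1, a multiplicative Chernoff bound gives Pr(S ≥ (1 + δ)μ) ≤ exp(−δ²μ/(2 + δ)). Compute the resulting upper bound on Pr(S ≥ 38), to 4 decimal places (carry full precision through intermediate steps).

Write 38 = (1 + δ)μ, so δ = 38/29.96 − 1 = 0.2683578…
Then the exponent is δ²μ/(2 + δ) = (38 − μ)² / (μ·(2 + δ)) = 0.951171.
Bound = exp(−0.951171) = 0.38629.

0.3863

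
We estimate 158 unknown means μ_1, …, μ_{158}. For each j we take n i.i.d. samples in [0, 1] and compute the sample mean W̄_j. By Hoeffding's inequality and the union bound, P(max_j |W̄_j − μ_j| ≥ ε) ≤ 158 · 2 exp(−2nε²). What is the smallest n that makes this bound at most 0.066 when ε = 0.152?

Need 2·158·exp(−2nε²) ≤ 0.066, i.e. exp(−2nε²) ≤ 0.066/316.
So 2nε² ≥ ln(316/0.066) = 8.473843.
Hence n ≥ 8.473843/(2·0.152²) = 183.385.
The smallest integer n is 184.

184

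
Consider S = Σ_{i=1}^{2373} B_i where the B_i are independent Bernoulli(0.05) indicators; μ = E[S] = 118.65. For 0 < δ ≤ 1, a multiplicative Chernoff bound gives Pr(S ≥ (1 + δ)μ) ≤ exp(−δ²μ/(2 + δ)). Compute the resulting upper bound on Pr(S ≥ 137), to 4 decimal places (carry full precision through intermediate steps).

0.2679

Write 137 = (1 + δ)μ, so δ = 137/118.65 − 1 = 0.1546566…
Then the exponent is δ²μ/(2 + δ) = (137 − μ)² / (μ·(2 + δ)) = 1.317123.
Bound = exp(−1.317123) = 0.26790.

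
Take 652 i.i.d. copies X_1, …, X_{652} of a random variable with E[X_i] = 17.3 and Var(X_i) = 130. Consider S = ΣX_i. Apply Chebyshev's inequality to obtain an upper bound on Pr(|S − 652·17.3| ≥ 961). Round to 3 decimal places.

Var(S) = n·Var(X_i) = 652·130 = 84760.
Chebyshev: Pr(|S − 652·17.3| ≥ 961) ≤ Var(S)/961² = 84760/923521 = 0.0918.

0.092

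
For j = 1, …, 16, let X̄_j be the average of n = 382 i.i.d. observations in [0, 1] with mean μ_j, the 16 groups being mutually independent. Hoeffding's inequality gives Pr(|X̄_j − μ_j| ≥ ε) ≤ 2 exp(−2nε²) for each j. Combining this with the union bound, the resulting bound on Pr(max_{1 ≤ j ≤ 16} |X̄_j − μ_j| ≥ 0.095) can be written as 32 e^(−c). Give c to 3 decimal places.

Union bound over the 16 events: Pr(max_{1 ≤ j ≤ 16} |X̄_j − μ_j| ≥ 0.095) ≤ 16·2·exp(−2nε²) = 32 exp(−2·382·0.095²).
So c = 2·382·0.095² = 6.8951.

6.895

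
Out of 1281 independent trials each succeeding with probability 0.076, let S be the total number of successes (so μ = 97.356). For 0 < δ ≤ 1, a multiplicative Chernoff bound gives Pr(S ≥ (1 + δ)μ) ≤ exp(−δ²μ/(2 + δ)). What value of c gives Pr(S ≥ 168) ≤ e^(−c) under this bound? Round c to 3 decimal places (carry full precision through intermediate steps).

Write 168 = (1 + δ)μ, so δ = 168/97.356 − 1 = 0.7256255…
Then the exponent is δ²μ/(2 + δ) = (168 − μ)² / (μ·(2 + δ)) = 18.807092.

18.807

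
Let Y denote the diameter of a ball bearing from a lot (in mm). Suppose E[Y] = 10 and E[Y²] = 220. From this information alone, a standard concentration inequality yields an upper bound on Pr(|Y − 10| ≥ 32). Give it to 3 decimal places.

The first two moments determine the variance, so Chebyshev's inequality is the sharpest standard bound available.
Var(Y) = E[Y²] − (E[Y])² = 220 − 100 = 120.
Chebyshev's inequality: Pr(|Y − μ| ≥ t) ≤ Var(Y)/t² = 120/1024 = 0.1172.

0.117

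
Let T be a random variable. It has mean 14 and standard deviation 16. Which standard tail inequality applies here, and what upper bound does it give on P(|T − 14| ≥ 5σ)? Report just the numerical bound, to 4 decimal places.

0.0400

Mean and variance are known, so Chebyshev's inequality applies.
Chebyshev: P(|T − μ| ≥ t) ≤ Var(T)/t².
Var(T) = σ² = 16² = 256.
t = 5·16 = 80.
Bound = 256 / 6400 = 0.0400.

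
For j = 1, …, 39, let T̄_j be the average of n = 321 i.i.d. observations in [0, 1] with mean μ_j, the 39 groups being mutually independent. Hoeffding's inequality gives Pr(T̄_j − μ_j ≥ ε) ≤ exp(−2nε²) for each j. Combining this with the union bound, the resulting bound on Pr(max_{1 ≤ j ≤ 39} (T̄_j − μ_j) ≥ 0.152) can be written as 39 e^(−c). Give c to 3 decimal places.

Union bound over the 39 events: Pr(max_{1 ≤ j ≤ 39} (T̄_j − μ_j) ≥ 0.152) ≤ 39·exp(−2nε²) = 39 exp(−2·321·0.152²).
So c = 2·321·0.152² = 14.8328.

14.833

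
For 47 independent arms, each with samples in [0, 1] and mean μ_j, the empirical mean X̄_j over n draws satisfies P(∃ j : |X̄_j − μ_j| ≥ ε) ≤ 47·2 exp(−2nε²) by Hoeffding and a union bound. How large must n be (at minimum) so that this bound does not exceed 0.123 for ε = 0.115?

Need 2·47·exp(−2nε²) ≤ 0.123, i.e. exp(−2nε²) ≤ 0.123/94.
So 2nε² ≥ ln(94/0.123) = 6.638866.
Hence n ≥ 6.638866/(2·0.115²) = 250.997.
The smallest integer n is 251.

251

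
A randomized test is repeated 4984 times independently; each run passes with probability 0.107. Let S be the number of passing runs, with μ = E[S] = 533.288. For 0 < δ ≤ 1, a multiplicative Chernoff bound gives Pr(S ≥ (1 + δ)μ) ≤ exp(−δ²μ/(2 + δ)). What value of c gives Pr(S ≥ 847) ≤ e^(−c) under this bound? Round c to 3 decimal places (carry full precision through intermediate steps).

Write 847 = (1 + δ)μ, so δ = 847/533.288 − 1 = 0.58826…
Then the exponent is δ²μ/(2 + δ) = (847 − μ)² / (μ·(2 + δ)) = 71.300496.

71.300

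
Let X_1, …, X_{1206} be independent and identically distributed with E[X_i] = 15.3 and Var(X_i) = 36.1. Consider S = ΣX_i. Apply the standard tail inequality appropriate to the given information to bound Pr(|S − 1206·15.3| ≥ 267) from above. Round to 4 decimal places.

With mean and variance of each term known, Chebyshev's inequality bounds the deviation of the sum (or sample mean).
Var(S) = n·Var(X_i) = 1206·36.1 = 43536.6.
Chebyshev: Pr(|S − 1206·15.3| ≥ 267) ≤ Var(S)/267² = 43536.6/71289 = 0.6107.

0.6107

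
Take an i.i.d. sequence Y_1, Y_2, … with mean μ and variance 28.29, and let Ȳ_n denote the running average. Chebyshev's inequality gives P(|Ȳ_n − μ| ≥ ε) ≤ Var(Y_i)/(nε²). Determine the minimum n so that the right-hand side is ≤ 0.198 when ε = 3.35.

Require 28.29/(n·3.35²) ≤ 0.198, i.e. n ≥ 28.29/(0.198·3.35²) = 12.731.
The smallest integer n is 13.

13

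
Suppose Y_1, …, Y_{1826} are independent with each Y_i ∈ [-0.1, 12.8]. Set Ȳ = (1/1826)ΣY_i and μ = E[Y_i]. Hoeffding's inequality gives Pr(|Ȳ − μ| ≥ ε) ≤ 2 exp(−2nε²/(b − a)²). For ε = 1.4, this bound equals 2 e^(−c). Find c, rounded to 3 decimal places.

c = 2nε²/(b − a)² = 2·1826·1.4² / 12.9² = 43.0138.

43.014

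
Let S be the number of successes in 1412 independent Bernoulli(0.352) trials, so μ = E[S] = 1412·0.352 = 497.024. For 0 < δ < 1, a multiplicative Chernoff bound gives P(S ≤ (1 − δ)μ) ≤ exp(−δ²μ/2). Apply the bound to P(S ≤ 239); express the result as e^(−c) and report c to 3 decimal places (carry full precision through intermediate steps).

66.975

Write 239 = (1 − δ)μ, so δ = 1 − 239/497.024 = 0.5191379…
Then the exponent is δ²μ/2 = (μ − 239)²/(2μ) = 66.975020.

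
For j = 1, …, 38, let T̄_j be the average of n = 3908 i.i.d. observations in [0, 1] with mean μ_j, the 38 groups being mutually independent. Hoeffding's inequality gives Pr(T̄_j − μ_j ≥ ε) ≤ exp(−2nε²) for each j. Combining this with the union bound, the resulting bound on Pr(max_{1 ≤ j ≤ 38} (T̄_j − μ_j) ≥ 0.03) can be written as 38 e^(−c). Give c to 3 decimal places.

7.034

Union bound over the 38 events: Pr(max_{1 ≤ j ≤ 38} (T̄_j − μ_j) ≥ 0.03) ≤ 38·exp(−2nε²) = 38 exp(−2·3908·0.03²).
So c = 2·3908·0.03² = 7.0344.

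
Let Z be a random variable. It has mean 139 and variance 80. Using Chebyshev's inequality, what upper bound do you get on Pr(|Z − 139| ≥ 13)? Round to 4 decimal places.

Chebyshev: Pr(|Z − μ| ≥ t) ≤ Var(Z)/t².
Bound = 80 / 169 = 0.4734.

0.4734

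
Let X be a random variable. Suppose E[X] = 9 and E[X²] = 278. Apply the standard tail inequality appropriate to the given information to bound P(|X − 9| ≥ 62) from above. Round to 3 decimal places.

The first two moments determine the variance, so Chebyshev's inequality is the sharpest standard bound available.
Var(X) = E[X²] − (E[X])² = 278 − 81 = 197.
Chebyshev's inequality: P(|X − μ| ≥ t) ≤ Var(X)/t² = 197/3844 = 0.0512.

0.051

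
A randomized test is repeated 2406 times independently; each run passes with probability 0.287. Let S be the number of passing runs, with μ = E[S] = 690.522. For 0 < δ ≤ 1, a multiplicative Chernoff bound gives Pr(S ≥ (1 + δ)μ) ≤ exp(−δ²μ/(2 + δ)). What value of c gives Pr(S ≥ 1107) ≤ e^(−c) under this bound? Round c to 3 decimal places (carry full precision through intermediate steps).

96.496

Write 1107 = (1 + δ)μ, so δ = 1107/690.522 − 1 = 0.603135…
Then the exponent is δ²μ/(2 + δ) = (1107 − μ)² / (μ·(2 + δ)) = 96.496134.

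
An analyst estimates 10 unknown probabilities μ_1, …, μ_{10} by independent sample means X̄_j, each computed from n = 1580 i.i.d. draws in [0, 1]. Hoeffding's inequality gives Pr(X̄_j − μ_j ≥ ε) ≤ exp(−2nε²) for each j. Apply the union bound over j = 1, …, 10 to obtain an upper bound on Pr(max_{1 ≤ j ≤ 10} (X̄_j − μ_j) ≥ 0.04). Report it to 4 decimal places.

0.0637

Per-experiment Hoeffding bound: exp(−2·1580·0.04²) = exp(−5.05600) = 0.006371.
Union bound over 10 events: 10·0.006371 = 0.06371.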